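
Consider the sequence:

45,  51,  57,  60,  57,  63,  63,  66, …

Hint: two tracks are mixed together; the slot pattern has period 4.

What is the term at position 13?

81

The slot pattern repeats as AABB (period 4), so there are 2 interleaved tracks.
Stream A: 45, 51, 57, 63. Arithmetic, step +6.
Stream B: 57, 60, 63, 66. Linear: a_n = 54 + 3·n.
Position 13 falls in stream A as its term 7, giving 81.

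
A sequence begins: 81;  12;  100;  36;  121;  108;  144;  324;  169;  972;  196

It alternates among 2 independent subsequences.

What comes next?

Odd-indexed and even-indexed terms follow separate rules.
Track A: 81, 100, 121, 144, 169, 196 — perfect squares starting at 9².
Track B: 12, 36, 108, 324, 972 — a geometric progression (common ratio 3).
Term 12 comes from track B (its 6th entry): 2916.

2916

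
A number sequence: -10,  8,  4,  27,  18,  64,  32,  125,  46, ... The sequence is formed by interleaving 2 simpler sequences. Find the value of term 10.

Taking every 2nd term gives 2 separate tracks.
Track A: -10, 4, 18, 32, 46 — linear: a_n = -24 + 14·n.
Track B: 8, 27, 64, 125 — consecutive cubes n³ from n = 2.
Position 10 falls in track B as its term 5, giving 216.

216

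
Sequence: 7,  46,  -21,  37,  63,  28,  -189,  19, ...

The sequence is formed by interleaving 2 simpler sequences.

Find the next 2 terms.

567, 10

Positions 1, 3, 5, … form one subsequence and positions 2, 4, 6, … form another.
Subsequence A = 7, -21, 63, -189: multiplying by -3 each time.
Subsequence B = 46, 37, 28, 19: subtracting 9 each time.
Position 9 → subsequence A, term 5 = 567.
Term 10 comes from subsequence B (its 5th entry): 10.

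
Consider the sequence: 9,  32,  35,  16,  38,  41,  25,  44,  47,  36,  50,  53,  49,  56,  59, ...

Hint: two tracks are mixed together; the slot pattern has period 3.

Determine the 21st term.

Positions follow the repeating pattern ABB; grouping by letter gives 2 tracks.
Track A is 9, 16, 25, 36, 49, which is the squares 3², 4², 5², ….
Track B is 32, 35, 38, 41, 44, 47, 50, 53, 56, 59, which is linear: a_n = 29 + 3·n.
Term 21 comes from track B (its 14th entry): 71.

71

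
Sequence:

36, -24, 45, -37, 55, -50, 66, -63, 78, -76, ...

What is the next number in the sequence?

Odd-indexed and even-indexed terms follow separate rules.
Stream A: 36, 45, 55, 66, 78. The triangular numbers T_8, T_9, ….
Stream B: -24, -37, -50, -63, -76. Linear: a_n = -11 − 13·n.
Position 11 falls in stream A as its term 6, giving 91.

91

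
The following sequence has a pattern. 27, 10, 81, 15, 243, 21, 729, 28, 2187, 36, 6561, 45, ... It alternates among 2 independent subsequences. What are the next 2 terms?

Odd-indexed and even-indexed terms follow separate rules.
Subsequence A = 27, 81, 243, 729, 2187, 6561: successive powers of 3.
Subsequence B = 10, 15, 21, 28, 36, 45: triangular numbers n(n+1)/2 for n = 4, 5, ….
The 13th slot belongs to subsequence A; its 7th term is 19683.
Term 14 comes from subsequence B (its 7th entry): 55.

19683, 55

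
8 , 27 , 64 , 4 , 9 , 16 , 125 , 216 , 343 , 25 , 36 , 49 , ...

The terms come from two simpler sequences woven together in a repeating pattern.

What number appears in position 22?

121

Positions follow the repeating pattern AAABBB; grouping by letter gives 2 tracks.
Track A = 8, 27, 64, 125, 216, 343: consecutive cubes n³ from n = 2.
Track B = 4, 9, 16, 25, 36, 49: the squares 2², 3², 4², ….
Term 22 comes from track B (its 10th entry): 121.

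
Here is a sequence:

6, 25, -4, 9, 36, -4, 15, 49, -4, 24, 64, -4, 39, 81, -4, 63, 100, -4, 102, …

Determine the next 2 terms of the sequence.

121, -4

Taking every 3rd term gives 3 separate tracks.
Track A = 6, 9, 15, 24, 39, 63, 102: each term equals the sum of the previous two.
Track B = 25, 36, 49, 64, 81, 100: the squares 5², 6², 7², ….
Track C = -4, -4, -4, -4, -4, -4: constant -4.
Term 20 comes from track B (its 7th entry): 121.
Position 21 falls in track C as its term 7, giving -4.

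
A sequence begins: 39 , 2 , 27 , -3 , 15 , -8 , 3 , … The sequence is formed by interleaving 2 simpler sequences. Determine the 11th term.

Taking every 2nd term gives 2 separate tracks.
Stream A: 39, 27, 15, 3 — arithmetic, step −12.
Stream B: 2, -3, -8 — arithmetic with common difference −5.
Position 11 → stream A, term 6 = -21.

-21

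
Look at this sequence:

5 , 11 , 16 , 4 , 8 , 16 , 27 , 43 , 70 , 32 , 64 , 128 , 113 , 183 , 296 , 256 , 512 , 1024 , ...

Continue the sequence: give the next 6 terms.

479, 775, 1254, 2048, 4096, 8192

The slot pattern repeats as AAABBB (period 6), so there are 2 interleaved tracks.
Subsequence A: 5, 11, 16, 27, 43, 70, 113, 183, 296 — a Fibonacci-like recurrence a_n = a_{n-1} + a_{n-2}.
Subsequence B: 4, 8, 16, 32, 64, 128, 256, 512, 1024 — successive powers of 2.
Term 19 comes from subsequence A (its 10th entry): 479.
The 20th slot belongs to subsequence A; its 11th term is 775.
Position 21 → subsequence A, term 12 = 1254.
Position 22 falls in subsequence B as its term 10, giving 2048.
Position 23 falls in subsequence B as its term 11, giving 4096.
The 24th slot belongs to subsequence B; its 12th term is 8192.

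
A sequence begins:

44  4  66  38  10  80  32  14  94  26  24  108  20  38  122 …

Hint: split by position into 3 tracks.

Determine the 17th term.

62

The terms cycle through 3 interleaved subsequences.
Track A is 44, 38, 32, 26, 20, which is arithmetic, step −6.
Track B is 4, 10, 14, 24, 38, which is Fibonacci-style (each term is the sum of the two before it).
Track C is 66, 80, 94, 108, 122, which is adding 14 each time.
Position 17 falls in track B as its term 6, giving 62.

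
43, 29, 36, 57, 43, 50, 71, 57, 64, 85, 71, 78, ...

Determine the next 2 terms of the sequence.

The slot pattern repeats as ABB (period 3), so there are 2 interleaved tracks.
Stream A: 43, 57, 71, 85 — arithmetic, step +14.
Stream B: 29, 36, 43, 50, 57, 64, 71, 78 — linear: a_n = 22 + 7·n.
Term 13 comes from stream A (its 5th entry): 99.
The 14th slot belongs to stream B; its 9th term is 85.

99, 85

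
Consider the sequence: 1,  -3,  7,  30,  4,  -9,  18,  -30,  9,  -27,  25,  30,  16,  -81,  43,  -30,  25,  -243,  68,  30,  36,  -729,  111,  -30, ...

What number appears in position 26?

The terms cycle through 4 interleaved subsequences.
Track A: 1, 4, 9, 16, 25, 36 (consecutive squares n² from n = 1).
Track B: -3, -9, -27, -81, -243, -729 (multiplying by 3 each time).
Track C: 7, 18, 25, 43, 68, 111 (a Fibonacci-like recurrence a_n = a_{n-1} + a_{n-2}).
Track D: 30, -30, 30, -30, 30, -30 (the oscillation 30·(−1)^(n+1)).
Position 26 → track B, term 7 = -2187.

-2187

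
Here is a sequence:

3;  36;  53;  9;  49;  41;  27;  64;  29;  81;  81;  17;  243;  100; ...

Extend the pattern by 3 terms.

5, 729, 121

Split by position mod 3 into 3 tracks.
Subsequence A: 3, 9, 27, 81, 243. Powers of 3.
Subsequence B: 36, 49, 64, 81, 100. The squares 6², 7², 8², ….
Subsequence C: 53, 41, 29, 17. Subtracting 12 each time.
Position 15 falls in subsequence C as its term 5, giving 5.
The 16th slot belongs to subsequence A; its 6th term is 729.
Position 17 falls in subsequence B as its term 6, giving 121.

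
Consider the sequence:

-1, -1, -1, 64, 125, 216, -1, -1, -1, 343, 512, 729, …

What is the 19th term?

Positions follow the repeating pattern AAABBB; grouping by letter gives 2 tracks.
Track A: -1, -1, -1, -1, -1, -1 — always -1.
Track B: 64, 125, 216, 343, 512, 729 — perfect cubes starting at 4³.
Position 19 → track A, term 10 = -1.

-1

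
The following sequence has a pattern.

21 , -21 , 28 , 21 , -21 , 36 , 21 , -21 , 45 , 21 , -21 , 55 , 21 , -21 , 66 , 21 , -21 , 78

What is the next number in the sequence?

21

Reading positions in blocks of 3 reveals the pattern AAB — 2 tracks woven together.
Stream A: 21, -21, 21, -21, 21, -21, 21, -21, 21, -21, 21, -21 — alternating ±21.
Stream B: 28, 36, 45, 55, 66, 78 — the triangular numbers T_7, T_8, ….
Term 19 comes from stream A (its 13th entry): 21.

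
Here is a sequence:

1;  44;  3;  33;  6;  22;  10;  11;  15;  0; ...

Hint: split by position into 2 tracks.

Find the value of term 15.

The terms cycle through 2 interleaved subsequences.
Stream A: 1, 3, 6, 10, 15 — triangular numbers starting at T_1.
Stream B: 44, 33, 22, 11, 0 — subtracting 11 each time.
Term 15 comes from stream A (its 8th entry): 36.

36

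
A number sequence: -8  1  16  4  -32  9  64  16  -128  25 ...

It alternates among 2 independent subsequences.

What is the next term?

Positions 1, 3, 5, … form one subsequence and positions 2, 4, 6, … form another.
Stream A: -8, 16, -32, 64, -128. Geometric with ratio -2.
Stream B: 1, 4, 9, 16, 25. Perfect squares starting at 1².
Position 11 falls in stream A as its term 6, giving 256.

256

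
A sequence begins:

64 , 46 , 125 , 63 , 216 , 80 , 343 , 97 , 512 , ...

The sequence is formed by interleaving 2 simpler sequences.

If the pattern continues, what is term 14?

Odd-indexed and even-indexed terms follow separate rules.
Subsequence A: 64, 125, 216, 343, 512 — perfect cubes starting at 4³.
Subsequence B: 46, 63, 80, 97 — linear: a_n = 29 + 17·n.
Term 14 comes from subsequence B (its 7th entry): 148.

148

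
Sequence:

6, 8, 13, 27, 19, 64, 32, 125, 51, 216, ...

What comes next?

The terms cycle through 2 interleaved subsequences.
Stream A = 6, 13, 19, 32, 51: a Fibonacci-like recurrence a_n = a_{n-1} + a_{n-2}.
Stream B = 8, 27, 64, 125, 216: the cubes 2³, 3³, 4³, ….
Term 11 comes from stream A (its 6th entry): 83.

83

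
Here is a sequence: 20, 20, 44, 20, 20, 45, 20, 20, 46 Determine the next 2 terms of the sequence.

20, 20

Positions follow the repeating pattern AAB; grouping by letter gives 2 tracks.
Track A = 20, 20, 20, 20, 20, 20: constant 20.
Track B = 44, 45, 46: adding 1 each time.
The 10th slot belongs to track A; its 7th term is 20.
Term 11 comes from track A (its 8th entry): 20.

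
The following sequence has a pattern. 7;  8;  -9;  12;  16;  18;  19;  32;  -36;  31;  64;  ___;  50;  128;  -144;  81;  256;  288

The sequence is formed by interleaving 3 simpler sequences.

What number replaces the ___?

Read the sequence 3 terms at a time; column i is its own pattern.
Stream A: 7, 12, 19, 31, 50, 81. Fibonacci-style (each term is the sum of the two before it).
Stream B: 8, 16, 32, 64, 128, 256. Powers of 2.
Stream C: -9, 18, -36, ?, -144, 288. Geometric with ratio -2.
The gap is stream C's term 4; the rule gives 72.

72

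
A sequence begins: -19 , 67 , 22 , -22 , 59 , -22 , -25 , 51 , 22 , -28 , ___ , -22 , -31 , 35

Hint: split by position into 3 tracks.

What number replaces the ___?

43

Read the sequence 3 terms at a time; column i is its own pattern.
Track A: -19, -22, -25, -28, -31 — arithmetic, step −3.
Track B: 67, 59, 51, ?, 35 — subtracting 8 each time.
Track C: 22, -22, 22, -22 — alternating ±22.
Track B's pattern makes the blank 43.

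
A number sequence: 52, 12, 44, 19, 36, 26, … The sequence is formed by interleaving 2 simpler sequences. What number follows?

Positions 1, 3, 5, … form one subsequence and positions 2, 4, 6, … form another.
Track A = 52, 44, 36: linear: a_n = 60 − 8·n.
Track B = 12, 19, 26: arithmetic, step +7.
The 7th slot belongs to track A; its 4th term is 28.

28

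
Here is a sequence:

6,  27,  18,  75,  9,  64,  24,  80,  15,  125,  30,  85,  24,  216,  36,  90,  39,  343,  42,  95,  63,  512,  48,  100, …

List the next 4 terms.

102, 729, 54, 105

Split by position mod 4 into 4 tracks.
Stream A: 6, 9, 15, 24, 39, 63 (Fibonacci-style (each term is the sum of the two before it)).
Stream B: 27, 64, 125, 216, 343, 512 (perfect cubes starting at 3³).
Stream C: 18, 24, 30, 36, 42, 48 (arithmetic with common difference +6).
Stream D: 75, 80, 85, 90, 95, 100 (adding 5 each time).
Position 25 falls in stream A as its term 7, giving 102.
Position 26 falls in stream B as its term 7, giving 729.
Position 27 → stream C, term 7 = 54.
Term 28 comes from stream D (its 7th entry): 105.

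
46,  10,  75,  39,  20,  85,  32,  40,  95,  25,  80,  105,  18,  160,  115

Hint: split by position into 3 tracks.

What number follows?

11

The terms cycle through 3 interleaved subsequences.
Subsequence A: 46, 39, 32, 25, 18 — linear: a_n = 53 − 7·n.
Subsequence B: 10, 20, 40, 80, 160 — a geometric progression (common ratio 2).
Subsequence C: 75, 85, 95, 105, 115 — linear: a_n = 65 + 10·n.
The 16th slot belongs to subsequence A; its 6th term is 11.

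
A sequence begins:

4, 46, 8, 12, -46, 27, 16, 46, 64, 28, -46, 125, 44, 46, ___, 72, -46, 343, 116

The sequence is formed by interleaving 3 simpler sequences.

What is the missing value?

216

Taking every 3rd term gives 3 separate tracks.
Stream A: 4, 12, 16, 28, 44, 72, 116 (Fibonacci-style (each term is the sum of the two before it)).
Stream B: 46, -46, 46, -46, 46, -46 (the oscillation 46·(−1)^(n+1)).
Stream C: 8, 27, 64, 125, ?, 343 (consecutive cubes n³ from n = 2).
The gap is stream C's term 5; the rule gives 216.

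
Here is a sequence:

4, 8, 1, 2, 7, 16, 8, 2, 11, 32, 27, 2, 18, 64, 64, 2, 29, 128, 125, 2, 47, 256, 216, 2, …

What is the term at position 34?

Taking every 4th term gives 4 separate tracks.
Track A: 4, 7, 11, 18, 29, 47. Each term equals the sum of the previous two.
Track B: 8, 16, 32, 64, 128, 256. Multiplying by 2 each time.
Track C: 1, 8, 27, 64, 125, 216. Perfect cubes starting at 1³.
Track D: 2, 2, 2, 2, 2, 2. Always 2.
Position 34 falls in track B as its term 9, giving 2048.

2048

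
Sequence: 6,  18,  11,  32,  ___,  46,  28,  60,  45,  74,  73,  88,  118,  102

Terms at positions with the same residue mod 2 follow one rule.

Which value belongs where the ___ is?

Taking every 2nd term gives 2 separate tracks.
Subsequence A = 6, 11, ?, 28, 45, 73, 118: Fibonacci-style (each term is the sum of the two before it).
Subsequence B = 18, 32, 46, 60, 74, 88, 102: linear: a_n = 4 + 14·n.
Filling subsequence A at index 3 by its rule yields 17.

17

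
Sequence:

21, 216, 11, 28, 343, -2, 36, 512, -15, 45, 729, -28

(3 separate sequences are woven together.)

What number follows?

55

The terms cycle through 3 interleaved subsequences.
Subsequence A: 21, 28, 36, 45 (the triangular numbers T_6, T_7, …).
Subsequence B: 216, 343, 512, 729 (consecutive cubes n³ from n = 6).
Subsequence C: 11, -2, -15, -28 (linear: a_n = 24 − 13·n).
The 13th slot belongs to subsequence A; its 5th term is 55.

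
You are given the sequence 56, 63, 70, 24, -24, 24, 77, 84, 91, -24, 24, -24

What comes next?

98

The slot pattern repeats as AAABBB (period 6), so there are 2 interleaved tracks.
Track A = 56, 63, 70, 77, 84, 91: arithmetic, step +7.
Track B = 24, -24, 24, -24, 24, -24: the oscillation 24·(−1)^(n+1).
Term 13 comes from track A (its 7th entry): 98.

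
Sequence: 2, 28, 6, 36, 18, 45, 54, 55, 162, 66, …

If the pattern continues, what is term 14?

91

Split by position mod 2 into 2 tracks.
Stream A is 2, 6, 18, 54, 162, which is geometric with ratio 3.
Stream B is 28, 36, 45, 55, 66, which is triangular numbers n(n+1)/2 for n = 7, 8, ….
Position 14 → stream B, term 7 = 91.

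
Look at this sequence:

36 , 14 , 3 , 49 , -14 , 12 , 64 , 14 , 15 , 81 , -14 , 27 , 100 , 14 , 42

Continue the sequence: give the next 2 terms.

121, -14

Read the sequence 3 terms at a time; column i is its own pattern.
Subsequence A: 36, 49, 64, 81, 100 — consecutive squares n² from n = 6.
Subsequence B: 14, -14, 14, -14, 14 — alternating ±14.
Subsequence C: 3, 12, 15, 27, 42 — a Fibonacci-like recurrence a_n = a_{n-1} + a_{n-2}.
The 16th slot belongs to subsequence A; its 6th term is 121.
Position 17 falls in subsequence B as its term 6, giving -14.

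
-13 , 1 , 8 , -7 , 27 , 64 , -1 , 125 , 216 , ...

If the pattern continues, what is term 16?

17

Reading positions in blocks of 3 reveals the pattern ABB — 2 tracks woven together.
Stream A: -13, -7, -1 — arithmetic with common difference +6.
Stream B: 1, 8, 27, 64, 125, 216 — perfect cubes starting at 1³.
The 16th slot belongs to stream A; its 6th term is 17.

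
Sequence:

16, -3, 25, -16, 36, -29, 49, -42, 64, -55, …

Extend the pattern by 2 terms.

81, -68

Odd-indexed and even-indexed terms follow separate rules.
Stream A: 16, 25, 36, 49, 64 — consecutive squares n² from n = 4.
Stream B: -3, -16, -29, -42, -55 — subtracting 13 each time.
The 11th slot belongs to stream A; its 6th term is 81.
Position 12 falls in stream B as its term 6, giving -68.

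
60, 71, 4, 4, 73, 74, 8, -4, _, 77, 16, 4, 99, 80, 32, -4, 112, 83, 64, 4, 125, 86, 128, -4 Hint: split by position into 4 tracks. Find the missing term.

Split by position mod 4: positions 1, 5, 9, … form one track, and each other residue class forms its own.
Stream A is 60, 73, ?, 99, 112, 125, which is adding 13 each time.
Stream B is 71, 74, 77, 80, 83, 86, which is arithmetic with common difference +3.
Stream C is 4, 8, 16, 32, 64, 128, which is a geometric progression (common ratio 2).
Stream D is 4, -4, 4, -4, 4, -4, which is alternating ±4.
So the missing entry in stream A is 86.

86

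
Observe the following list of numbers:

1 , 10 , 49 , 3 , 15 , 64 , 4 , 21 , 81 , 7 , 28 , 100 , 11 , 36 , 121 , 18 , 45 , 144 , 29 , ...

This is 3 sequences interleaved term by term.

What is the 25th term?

76

Taking every 3rd term gives 3 separate tracks.
Track A: 1, 3, 4, 7, 11, 18, 29 (Fibonacci-style (each term is the sum of the two before it)).
Track B: 10, 15, 21, 28, 36, 45 (triangular numbers starting at T_4).
Track C: 49, 64, 81, 100, 121, 144 (consecutive squares n² from n = 7).
The 25th slot belongs to track A; its 9th term is 76.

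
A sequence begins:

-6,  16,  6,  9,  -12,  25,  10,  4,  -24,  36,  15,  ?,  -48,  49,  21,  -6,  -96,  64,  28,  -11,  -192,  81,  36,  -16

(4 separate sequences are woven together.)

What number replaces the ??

Split by position mod 4: positions 1, 5, 9, … form one track, and each other residue class forms its own.
Subsequence A = -6, -12, -24, -48, -96, -192: multiplying by 2 each time.
Subsequence B = 16, 25, 36, 49, 64, 81: perfect squares starting at 4².
Subsequence C = 6, 10, 15, 21, 28, 36: triangular numbers starting at T_3.
Subsequence D = 9, 4, ?, -6, -11, -16: arithmetic, step −5.
The gap is subsequence D's term 3; the rule gives -1.

-1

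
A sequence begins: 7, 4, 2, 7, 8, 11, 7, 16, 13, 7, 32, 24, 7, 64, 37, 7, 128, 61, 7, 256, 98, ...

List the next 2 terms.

Split by position mod 3 into 3 tracks.
Subsequence A: 7, 7, 7, 7, 7, 7, 7 — the constant sequence 7.
Subsequence B: 4, 8, 16, 32, 64, 128, 256 — powers 2^2, 2^3, 2^4, ….
Subsequence C: 2, 11, 13, 24, 37, 61, 98 — Fibonacci-style (each term is the sum of the two before it).
Term 22 comes from subsequence A (its 8th entry): 7.
The 23rd slot belongs to subsequence B; its 8th term is 512.

7, 512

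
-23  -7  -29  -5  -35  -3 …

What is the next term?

-41

Taking every 2nd term gives 2 separate tracks.
Track A: -23, -29, -35 (arithmetic with common difference −6).
Track B: -7, -5, -3 (arithmetic, step +2).
Position 7 falls in track A as its term 4, giving -41.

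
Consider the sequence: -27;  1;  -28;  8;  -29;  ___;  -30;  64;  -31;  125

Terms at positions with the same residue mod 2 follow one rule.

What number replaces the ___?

Split by position mod 2 into 2 tracks.
Track A: -27, -28, -29, -30, -31. Subtracting 1 each time.
Track B: 1, 8, ?, 64, 125. Perfect cubes starting at 1³.
Track B's pattern makes the blank 27.

27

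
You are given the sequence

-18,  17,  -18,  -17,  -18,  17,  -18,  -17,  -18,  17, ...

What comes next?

The terms cycle through 2 interleaved subsequences.
Stream A: -18, -18, -18, -18, -18 (always -18).
Stream B: 17, -17, 17, -17, 17 (alternating ±17).
The 11th slot belongs to stream A; its 6th term is -18.

-18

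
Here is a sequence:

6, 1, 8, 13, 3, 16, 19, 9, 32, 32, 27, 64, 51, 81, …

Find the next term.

128

Taking every 3rd term gives 3 separate tracks.
Track A: 6, 13, 19, 32, 51 — Fibonacci-style (each term is the sum of the two before it).
Track B: 1, 3, 9, 27, 81 — successive powers of 3.
Track C: 8, 16, 32, 64 — a geometric progression (common ratio 2).
Term 15 comes from track C (its 5th entry): 128.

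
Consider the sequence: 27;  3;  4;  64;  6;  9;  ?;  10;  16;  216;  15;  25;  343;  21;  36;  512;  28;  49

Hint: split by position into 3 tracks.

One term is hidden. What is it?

Split by position mod 3: positions 1, 4, 7, … form one track, and each other residue class forms its own.
Track A: 27, 64, ?, 216, 343, 512 (the cubes 3³, 4³, 5³, …).
Track B: 3, 6, 10, 15, 21, 28 (triangular numbers starting at T_2).
Track C: 4, 9, 16, 25, 36, 49 (the squares 2², 3², 4², …).
Track A's pattern makes the blank 125.

125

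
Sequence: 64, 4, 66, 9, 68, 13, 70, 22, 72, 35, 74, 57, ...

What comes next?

76

Split by position mod 2 into 2 tracks.
Subsequence A: 64, 66, 68, 70, 72, 74 (linear: a_n = 62 + 2·n).
Subsequence B: 4, 9, 13, 22, 35, 57 (Fibonacci-style (each term is the sum of the two before it)).
Position 13 falls in subsequence A as its term 7, giving 76.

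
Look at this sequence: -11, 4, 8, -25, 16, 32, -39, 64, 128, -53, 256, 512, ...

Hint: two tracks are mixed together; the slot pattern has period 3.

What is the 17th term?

4096

The slot pattern repeats as ABB (period 3), so there are 2 interleaved tracks.
Track A = -11, -25, -39, -53: subtracting 14 each time.
Track B = 4, 8, 16, 32, 64, 128, 256, 512: powers 2^2, 2^3, 2^4, ….
Position 17 falls in track B as its term 11, giving 4096.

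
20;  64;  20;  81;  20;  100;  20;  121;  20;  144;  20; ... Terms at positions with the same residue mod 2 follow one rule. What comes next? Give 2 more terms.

Taking every 2nd term gives 2 separate tracks.
Track A: 20, 20, 20, 20, 20, 20. Always 20.
Track B: 64, 81, 100, 121, 144. The squares 8², 9², 10², ….
Position 12 → track B, term 6 = 169.
The 13th slot belongs to track A; its 7th term is 20.

169, 20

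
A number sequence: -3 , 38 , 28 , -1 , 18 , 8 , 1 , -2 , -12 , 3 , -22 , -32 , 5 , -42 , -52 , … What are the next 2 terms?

Positions follow the repeating pattern ABB; grouping by letter gives 2 tracks.
Subsequence A: -3, -1, 1, 3, 5. Arithmetic with common difference +2.
Subsequence B: 38, 28, 18, 8, -2, -12, -22, -32, -42, -52. Arithmetic with common difference −10.
Position 16 falls in subsequence A as its term 6, giving 7.
Position 17 → subsequence B, term 11 = -62.

7, -62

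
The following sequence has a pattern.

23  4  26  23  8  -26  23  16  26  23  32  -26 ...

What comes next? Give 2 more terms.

23, 64

Split by position mod 3 into 3 tracks.
Stream A: 23, 23, 23, 23 — always 23.
Stream B: 4, 8, 16, 32 — successive powers of 2.
Stream C: 26, -26, 26, -26 — oscillating between 26 and -26.
Position 13 → stream A, term 5 = 23.
Term 14 comes from stream B (its 5th entry): 64.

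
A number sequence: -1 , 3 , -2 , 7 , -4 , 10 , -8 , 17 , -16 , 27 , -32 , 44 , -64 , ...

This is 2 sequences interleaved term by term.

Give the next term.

71

The terms cycle through 2 interleaved subsequences.
Stream A = -1, -2, -4, -8, -16, -32, -64: geometric, ×2 each step.
Stream B = 3, 7, 10, 17, 27, 44: Fibonacci-style (each term is the sum of the two before it).
Position 14 falls in stream B as its term 7, giving 71.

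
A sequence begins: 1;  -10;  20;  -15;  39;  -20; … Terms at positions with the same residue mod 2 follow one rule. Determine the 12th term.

-35

Odd-indexed and even-indexed terms follow separate rules.
Track A = 1, 20, 39: linear: a_n = -18 + 19·n.
Track B = -10, -15, -20: linear: a_n = -5 − 5·n.
The 12th slot belongs to track B; its 6th term is -35.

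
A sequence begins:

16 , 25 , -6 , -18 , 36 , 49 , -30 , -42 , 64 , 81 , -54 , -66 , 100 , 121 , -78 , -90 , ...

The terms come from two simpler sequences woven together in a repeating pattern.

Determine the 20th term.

The slot pattern repeats as AABB (period 4), so there are 2 interleaved tracks.
Track A is 16, 25, 36, 49, 64, 81, 100, 121, which is perfect squares starting at 4².
Track B is -6, -18, -30, -42, -54, -66, -78, -90, which is linear: a_n = 6 − 12·n.
Term 20 comes from track B (its 10th entry): -114.

-114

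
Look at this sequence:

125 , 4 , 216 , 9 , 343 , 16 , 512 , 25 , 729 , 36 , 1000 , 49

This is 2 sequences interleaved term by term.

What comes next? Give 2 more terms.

Odd-indexed and even-indexed terms follow separate rules.
Stream A is 125, 216, 343, 512, 729, 1000, which is consecutive cubes n³ from n = 5.
Stream B is 4, 9, 16, 25, 36, 49, which is consecutive squares n² from n = 2.
Term 13 comes from stream A (its 7th entry): 1331.
Position 14 falls in stream B as its term 7, giving 64.

1331, 64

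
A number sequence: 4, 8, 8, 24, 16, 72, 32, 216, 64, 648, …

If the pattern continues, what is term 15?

Odd-indexed and even-indexed terms follow separate rules.
Track A is 4, 8, 16, 32, 64, which is successive powers of 2.
Track B is 8, 24, 72, 216, 648, which is geometric with ratio 3.
Position 15 → track A, term 8 = 512.

512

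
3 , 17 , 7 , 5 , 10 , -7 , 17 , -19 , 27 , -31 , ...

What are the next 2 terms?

Positions 1, 3, 5, … form one subsequence and positions 2, 4, 6, … form another.
Subsequence A is 3, 7, 10, 17, 27, which is a Fibonacci-like recurrence a_n = a_{n-1} + a_{n-2}.
Subsequence B is 17, 5, -7, -19, -31, which is linear: a_n = 29 − 12·n.
Term 11 comes from subsequence A (its 6th entry): 44.
The 12th slot belongs to subsequence B; its 6th term is -43.

44, -43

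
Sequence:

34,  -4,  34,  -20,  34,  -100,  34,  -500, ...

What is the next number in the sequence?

Positions 1, 3, 5, … form one subsequence and positions 2, 4, 6, … form another.
Subsequence A: 34, 34, 34, 34. Constant 34.
Subsequence B: -4, -20, -100, -500. A geometric progression (common ratio 5).
Position 9 falls in subsequence A as its term 5, giving 34.

34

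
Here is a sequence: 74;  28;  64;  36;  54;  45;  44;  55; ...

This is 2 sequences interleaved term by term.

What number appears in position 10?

Odd-indexed and even-indexed terms follow separate rules.
Stream A: 74, 64, 54, 44 (linear: a_n = 84 − 10·n).
Stream B: 28, 36, 45, 55 (triangular numbers n(n+1)/2 for n = 7, 8, …).
Position 10 → stream B, term 5 = 66.

66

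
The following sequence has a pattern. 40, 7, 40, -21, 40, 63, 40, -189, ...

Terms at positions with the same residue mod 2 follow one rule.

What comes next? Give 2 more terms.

Split by position mod 2 into 2 tracks.
Track A: 40, 40, 40, 40 (the constant sequence 40).
Track B: 7, -21, 63, -189 (multiplying by -3 each time).
Position 9 → track A, term 5 = 40.
Term 10 comes from track B (its 5th entry): 567.

40, 567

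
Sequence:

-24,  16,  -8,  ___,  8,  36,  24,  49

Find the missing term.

Taking every 2nd term gives 2 separate tracks.
Stream A: -24, -8, 8, 24 (linear: a_n = -40 + 16·n).
Stream B: 16, ?, 36, 49 (consecutive squares n² from n = 4).
Filling stream B at index 2 by its rule yields 25.

25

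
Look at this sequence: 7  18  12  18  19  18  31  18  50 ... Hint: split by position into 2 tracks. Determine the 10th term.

18

Taking every 2nd term gives 2 separate tracks.
Stream A: 7, 12, 19, 31, 50 — a Fibonacci-like recurrence a_n = a_{n-1} + a_{n-2}.
Stream B: 18, 18, 18, 18 — constant 18.
The 10th slot belongs to stream B; its 5th term is 18.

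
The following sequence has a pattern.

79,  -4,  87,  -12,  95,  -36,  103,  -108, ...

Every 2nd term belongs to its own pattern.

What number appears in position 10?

-324

The terms cycle through 2 interleaved subsequences.
Subsequence A: 79, 87, 95, 103 (adding 8 each time).
Subsequence B: -4, -12, -36, -108 (multiplying by 3 each time).
Position 10 falls in subsequence B as its term 5, giving -324.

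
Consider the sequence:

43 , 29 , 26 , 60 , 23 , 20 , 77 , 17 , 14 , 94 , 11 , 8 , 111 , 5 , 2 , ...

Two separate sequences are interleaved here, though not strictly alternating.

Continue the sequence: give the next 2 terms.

128, -1

Reading positions in blocks of 3 reveals the pattern ABB — 2 tracks woven together.
Subsequence A is 43, 60, 77, 94, 111, which is adding 17 each time.
Subsequence B is 29, 26, 23, 20, 17, 14, 11, 8, 5, 2, which is arithmetic, step −3.
The 16th slot belongs to subsequence A; its 6th term is 128.
Position 17 falls in subsequence B as its term 11, giving -1.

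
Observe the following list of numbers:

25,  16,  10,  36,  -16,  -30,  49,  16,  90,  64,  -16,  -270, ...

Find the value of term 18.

Read the sequence 3 terms at a time; column i is its own pattern.
Stream A: 25, 36, 49, 64 (perfect squares starting at 5²).
Stream B: 16, -16, 16, -16 (the oscillation 16·(−1)^(n+1)).
Stream C: 10, -30, 90, -270 (geometric, ×-3 each step).
Position 18 falls in stream C as its term 6, giving -2430.

-2430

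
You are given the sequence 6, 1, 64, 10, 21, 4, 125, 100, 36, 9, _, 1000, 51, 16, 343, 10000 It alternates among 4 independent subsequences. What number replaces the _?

216

Split by position mod 4: positions 1, 5, 9, … form one track, and each other residue class forms its own.
Track A: 6, 21, 36, 51. Linear: a_n = -9 + 15·n.
Track B: 1, 4, 9, 16. Consecutive squares n² from n = 1.
Track C: 64, 125, ?, 343. Consecutive cubes n³ from n = 4.
Track D: 10, 100, 1000, 10000. Powers of 10.
So the missing entry in track C is 216.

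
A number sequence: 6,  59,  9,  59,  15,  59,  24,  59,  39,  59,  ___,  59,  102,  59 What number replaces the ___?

63

Odd-indexed and even-indexed terms follow separate rules.
Track A: 6, 9, 15, 24, 39, ?, 102 — a Fibonacci-like recurrence a_n = a_{n-1} + a_{n-2}.
Track B: 59, 59, 59, 59, 59, 59, 59 — the constant sequence 59.
The gap is track A's term 6; the rule gives 63.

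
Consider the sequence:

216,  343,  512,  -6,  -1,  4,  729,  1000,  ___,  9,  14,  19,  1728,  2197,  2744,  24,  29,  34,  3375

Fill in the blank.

1331

Positions follow the repeating pattern AAABBB; grouping by letter gives 2 tracks.
Stream A: 216, 343, 512, 729, 1000, ?, 1728, 2197, 2744, 3375 — perfect cubes starting at 6³.
Stream B: -6, -1, 4, 9, 14, 19, 24, 29, 34 — adding 5 each time.
The gap is stream A's term 6; the rule gives 1331.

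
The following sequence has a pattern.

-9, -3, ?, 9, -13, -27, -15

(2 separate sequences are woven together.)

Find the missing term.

-11

The terms cycle through 2 interleaved subsequences.
Subsequence A is -9, ?, -13, -15, which is linear: a_n = -7 − 2·n.
Subsequence B is -3, 9, -27, which is geometric with ratio -3.
Filling subsequence A at index 2 by its rule yields -11.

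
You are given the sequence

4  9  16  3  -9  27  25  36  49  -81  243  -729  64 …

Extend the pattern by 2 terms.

Reading positions in blocks of 6 reveals the pattern AAABBB — 2 tracks woven together.
Track A: 4, 9, 16, 25, 36, 49, 64. Consecutive squares n² from n = 2.
Track B: 3, -9, 27, -81, 243, -729. Geometric with ratio -3.
Position 14 → track A, term 8 = 81.
Position 15 falls in track A as its term 9, giving 100.

81, 100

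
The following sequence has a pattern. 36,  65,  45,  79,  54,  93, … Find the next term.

The terms cycle through 2 interleaved subsequences.
Subsequence A = 36, 45, 54: arithmetic, step +9.
Subsequence B = 65, 79, 93: linear: a_n = 51 + 14·n.
The 7th slot belongs to subsequence A; its 4th term is 63.

63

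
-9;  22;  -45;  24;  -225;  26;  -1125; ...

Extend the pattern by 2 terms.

Positions 1, 3, 5, … form one subsequence and positions 2, 4, 6, … form another.
Subsequence A: -9, -45, -225, -1125 (multiplying by 5 each time).
Subsequence B: 22, 24, 26 (arithmetic, step +2).
Position 8 falls in subsequence B as its term 4, giving 28.
Position 9 → subsequence A, term 5 = -5625.

28, -5625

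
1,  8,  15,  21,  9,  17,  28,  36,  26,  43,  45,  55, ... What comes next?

Reading positions in blocks of 4 reveals the pattern AABB — 2 tracks woven together.
Track A = 1, 8, 9, 17, 26, 43: each term equals the sum of the previous two.
Track B = 15, 21, 28, 36, 45, 55: triangular numbers n(n+1)/2 for n = 5, 6, ….
Term 13 comes from track A (its 7th entry): 69.

69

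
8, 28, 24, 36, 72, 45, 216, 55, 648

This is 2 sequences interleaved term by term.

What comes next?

66

Taking every 2nd term gives 2 separate tracks.
Track A: 8, 24, 72, 216, 648 — a geometric progression (common ratio 3).
Track B: 28, 36, 45, 55 — triangular numbers starting at T_7.
Position 10 falls in track B as its term 5, giving 66.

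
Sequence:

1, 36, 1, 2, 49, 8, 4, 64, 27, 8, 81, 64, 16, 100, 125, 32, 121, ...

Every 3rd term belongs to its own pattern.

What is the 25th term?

Split by position mod 3: positions 1, 4, 7, … form one track, and each other residue class forms its own.
Track A: 1, 2, 4, 8, 16, 32. Powers of 2.
Track B: 36, 49, 64, 81, 100, 121. Perfect squares starting at 6².
Track C: 1, 8, 27, 64, 125. Consecutive cubes n³ from n = 1.
Term 25 comes from track A (its 9th entry): 256.

256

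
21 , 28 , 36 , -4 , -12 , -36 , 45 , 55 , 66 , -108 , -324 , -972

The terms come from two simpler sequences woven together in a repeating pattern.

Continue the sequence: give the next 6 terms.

Reading positions in blocks of 6 reveals the pattern AAABBB — 2 tracks woven together.
Track A: 21, 28, 36, 45, 55, 66 — triangular numbers starting at T_6.
Track B: -4, -12, -36, -108, -324, -972 — multiplying by 3 each time.
Position 13 falls in track A as its term 7, giving 78.
The 14th slot belongs to track A; its 8th term is 91.
The 15th slot belongs to track A; its 9th term is 105.
Position 16 → track B, term 7 = -2916.
Term 17 comes from track B (its 8th entry): -8748.
Position 18 → track B, term 9 = -26244.

78, 91, 105, -2916, -8748, -26244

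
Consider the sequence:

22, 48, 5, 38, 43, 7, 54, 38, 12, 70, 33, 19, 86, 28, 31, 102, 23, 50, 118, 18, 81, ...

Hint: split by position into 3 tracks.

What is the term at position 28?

166

Split by position mod 3 into 3 tracks.
Stream A is 22, 38, 54, 70, 86, 102, 118, which is arithmetic with common difference +16.
Stream B is 48, 43, 38, 33, 28, 23, 18, which is linear: a_n = 53 − 5·n.
Stream C is 5, 7, 12, 19, 31, 50, 81, which is Fibonacci-style (each term is the sum of the two before it).
The 28th slot belongs to stream A; its 10th term is 166.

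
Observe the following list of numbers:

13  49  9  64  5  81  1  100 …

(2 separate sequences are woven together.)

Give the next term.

Split by position mod 2 into 2 tracks.
Subsequence A: 13, 9, 5, 1 (subtracting 4 each time).
Subsequence B: 49, 64, 81, 100 (perfect squares starting at 7²).
Position 9 falls in subsequence A as its term 5, giving -3.

-3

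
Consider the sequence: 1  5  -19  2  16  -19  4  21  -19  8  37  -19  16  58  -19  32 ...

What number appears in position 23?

248

Split by position mod 3: positions 1, 4, 7, … form one track, and each other residue class forms its own.
Track A: 1, 2, 4, 8, 16, 32 (successive powers of 2).
Track B: 5, 16, 21, 37, 58 (a Fibonacci-like recurrence a_n = a_{n-1} + a_{n-2}).
Track C: -19, -19, -19, -19, -19 (the constant sequence -19).
Position 23 falls in track B as its term 8, giving 248.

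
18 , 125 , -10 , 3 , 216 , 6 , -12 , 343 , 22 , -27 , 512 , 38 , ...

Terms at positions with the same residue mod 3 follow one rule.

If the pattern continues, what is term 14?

729

Split by position mod 3: positions 1, 4, 7, … form one track, and each other residue class forms its own.
Track A: 18, 3, -12, -27 (subtracting 15 each time).
Track B: 125, 216, 343, 512 (perfect cubes starting at 5³).
Track C: -10, 6, 22, 38 (arithmetic, step +16).
Position 14 → track B, term 5 = 729.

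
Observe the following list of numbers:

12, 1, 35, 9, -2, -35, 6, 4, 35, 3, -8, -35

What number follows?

Split by position mod 3: positions 1, 4, 7, … form one track, and each other residue class forms its own.
Stream A: 12, 9, 6, 3. Linear: a_n = 15 − 3·n.
Stream B: 1, -2, 4, -8. Geometric with ratio -2.
Stream C: 35, -35, 35, -35. Oscillating between 35 and -35.
Position 13 → stream A, term 5 = 0.

0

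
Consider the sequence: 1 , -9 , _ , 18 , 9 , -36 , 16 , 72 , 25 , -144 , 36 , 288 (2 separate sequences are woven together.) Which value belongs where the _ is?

The terms cycle through 2 interleaved subsequences.
Track A: 1, ?, 9, 16, 25, 36 — consecutive squares n² from n = 1.
Track B: -9, 18, -36, 72, -144, 288 — multiplying by -2 each time.
So the missing entry in track A is 4.

4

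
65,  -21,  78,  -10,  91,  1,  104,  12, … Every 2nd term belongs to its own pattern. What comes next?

The terms cycle through 2 interleaved subsequences.
Track A = 65, 78, 91, 104: arithmetic with common difference +13.
Track B = -21, -10, 1, 12: arithmetic with common difference +11.
The 9th slot belongs to track A; its 5th term is 117.

117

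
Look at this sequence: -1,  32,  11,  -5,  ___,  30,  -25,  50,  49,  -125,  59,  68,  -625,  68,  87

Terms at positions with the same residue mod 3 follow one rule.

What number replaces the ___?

41

Split by position mod 3: positions 1, 4, 7, … form one track, and each other residue class forms its own.
Track A: -1, -5, -25, -125, -625 (geometric with ratio 5).
Track B: 32, ?, 50, 59, 68 (arithmetic with common difference +9).
Track C: 11, 30, 49, 68, 87 (linear: a_n = -8 + 19·n).
So the missing entry in track B is 41.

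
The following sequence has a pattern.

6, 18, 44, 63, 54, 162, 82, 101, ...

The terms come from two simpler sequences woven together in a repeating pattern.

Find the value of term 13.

4374

The slot pattern repeats as AABB (period 4), so there are 2 interleaved tracks.
Stream A is 6, 18, 54, 162, which is a geometric progression (common ratio 3).
Stream B is 44, 63, 82, 101, which is linear: a_n = 25 + 19·n.
Position 13 falls in stream A as its term 7, giving 4374.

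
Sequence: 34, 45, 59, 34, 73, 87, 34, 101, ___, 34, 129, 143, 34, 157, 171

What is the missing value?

Positions follow the repeating pattern ABB; grouping by letter gives 2 tracks.
Subsequence A: 34, 34, 34, 34, 34 — constant 34.
Subsequence B: 45, 59, 73, 87, 101, ?, 129, 143, 157, 171 — arithmetic with common difference +14.
The gap is subsequence B's term 6; the rule gives 115.

115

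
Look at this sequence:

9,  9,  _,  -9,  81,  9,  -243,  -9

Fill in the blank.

-27

The terms cycle through 2 interleaved subsequences.
Stream A = 9, ?, 81, -243: a geometric progression (common ratio -3).
Stream B = 9, -9, 9, -9: alternating ±9.
Filling stream A at index 2 by its rule yields -27.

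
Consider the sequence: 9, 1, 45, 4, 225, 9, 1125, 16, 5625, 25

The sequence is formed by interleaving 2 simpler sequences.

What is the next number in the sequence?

28125

The terms cycle through 2 interleaved subsequences.
Track A: 9, 45, 225, 1125, 5625 (geometric with ratio 5).
Track B: 1, 4, 9, 16, 25 (consecutive squares n² from n = 1).
Term 11 comes from track A (its 6th entry): 28125.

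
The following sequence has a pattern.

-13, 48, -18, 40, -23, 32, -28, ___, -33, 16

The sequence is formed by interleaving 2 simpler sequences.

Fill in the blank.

24

The terms cycle through 2 interleaved subsequences.
Track A: -13, -18, -23, -28, -33 (arithmetic with common difference −5).
Track B: 48, 40, 32, ?, 16 (arithmetic, step −8).
So the missing entry in track B is 24.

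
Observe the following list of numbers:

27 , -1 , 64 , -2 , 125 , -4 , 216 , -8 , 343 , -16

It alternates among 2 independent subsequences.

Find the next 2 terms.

512, -32

Split by position mod 2 into 2 tracks.
Track A = 27, 64, 125, 216, 343: perfect cubes starting at 3³.
Track B = -1, -2, -4, -8, -16: a geometric progression (common ratio 2).
The 11th slot belongs to track A; its 6th term is 512.
Position 12 falls in track B as its term 6, giving -32.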